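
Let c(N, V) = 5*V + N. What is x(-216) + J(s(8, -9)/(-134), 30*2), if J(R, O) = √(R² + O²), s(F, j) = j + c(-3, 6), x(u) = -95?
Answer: -95 + 3*√1795609/67 ≈ -35.000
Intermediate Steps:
c(N, V) = N + 5*V
s(F, j) = 27 + j (s(F, j) = j + (-3 + 5*6) = j + (-3 + 30) = j + 27 = 27 + j)
J(R, O) = √(O² + R²)
x(-216) + J(s(8, -9)/(-134), 30*2) = -95 + √((30*2)² + ((27 - 9)/(-134))²) = -95 + √(60² + (18*(-1/134))²) = -95 + √(3600 + (-9/67)²) = -95 + √(3600 + 81/4489) = -95 + √(16160481/4489) = -95 + 3*√1795609/67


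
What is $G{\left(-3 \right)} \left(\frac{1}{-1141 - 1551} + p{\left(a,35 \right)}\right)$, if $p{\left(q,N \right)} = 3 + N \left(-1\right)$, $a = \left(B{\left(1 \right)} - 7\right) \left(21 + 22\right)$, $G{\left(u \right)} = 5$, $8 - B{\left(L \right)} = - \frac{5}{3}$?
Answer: $- \frac{430725}{2692} \approx -160.0$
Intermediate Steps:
$B{\left(L \right)} = \frac{29}{3}$ ($B{\left(L \right)} = 8 - - \frac{5}{3} = 8 + \frac{5}{3} = \frac{29}{3}$)
$a = \frac{344}{3}$ ($a = \left(\frac{29}{3} - 7\right) \left(21 + 22\right) = \frac{8}{3} \cdot 43 = \frac{344}{3} \approx 114.67$)
$p{\left(q,N \right)} = 3 - N$
$G{\left(-3 \right)} \left(\frac{1}{-1141 - 1551} + p{\left(a,35 \right)}\right) = 5 \left(\frac{1}{-1141 - 1551} + \left(3 - 35\right)\right) = 5 \left(\frac{1}{-2692} + \left(3 - 35\right)\right) = 5 \left(- \frac{1}{2692} - 32\right) = 5 \left(- \frac{86145}{2692}\right) = - \frac{430725}{2692}$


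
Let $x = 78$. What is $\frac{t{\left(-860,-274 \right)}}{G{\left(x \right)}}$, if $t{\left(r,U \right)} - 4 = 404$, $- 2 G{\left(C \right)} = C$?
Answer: $- \frac{136}{13} \approx -10.462$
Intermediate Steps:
$G{\left(C \right)} = - \frac{C}{2}$
$t{\left(r,U \right)} = 408$ ($t{\left(r,U \right)} = 4 + 404 = 408$)
$\frac{t{\left(-860,-274 \right)}}{G{\left(x \right)}} = \frac{408}{\left(- \frac{1}{2}\right) 78} = \frac{408}{-39} = 408 \left(- \frac{1}{39}\right) = - \frac{136}{13}$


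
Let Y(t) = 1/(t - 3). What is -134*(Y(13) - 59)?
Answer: 39463/5 ≈ 7892.6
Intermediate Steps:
Y(t) = 1/(-3 + t)
-134*(Y(13) - 59) = -134*(1/(-3 + 13) - 59) = -134*(1/10 - 59) = -134*(-589/10) = 39463/5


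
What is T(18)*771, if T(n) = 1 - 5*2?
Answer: -6939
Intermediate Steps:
T(n) = -9 (T(n) = 1 - 10 = -9)
T(18)*771 = -9*771 = -6939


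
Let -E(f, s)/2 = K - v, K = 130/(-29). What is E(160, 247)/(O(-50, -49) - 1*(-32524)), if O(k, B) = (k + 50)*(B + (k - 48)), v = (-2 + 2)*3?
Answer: 65/235799 ≈ 0.00027566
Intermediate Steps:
K = -130/29 (K = 130*(-1/29) = -130/29 ≈ -4.4828)
v = 0 (v = 0*3 = 0)
O(k, B) = (50 + k)*(-48 + B + k) (O(k, B) = (50 + k)*(B + (-48 + k)) = (50 + k)*(-48 + B + k))
E(f, s) = 260/29 (E(f, s) = -2*(-130/29 - 1*0) = -2*(-130/29 + 0) = -2*(-130/29) = 260/29)
E(160, 247)/(O(-50, -49) - 1*(-32524)) = 260/(29*((-2400 + (-50)² + 2*(-50) + 50*(-49) - 49*(-50)) - 1*(-32524))) = 260/(29*((-2400 + 2500 - 100 - 2450 + 2450) + 32524)) = 260/(29*(0 + 32524)) = (260/29)/32524 = (260/29)*(1/32524) = 65/235799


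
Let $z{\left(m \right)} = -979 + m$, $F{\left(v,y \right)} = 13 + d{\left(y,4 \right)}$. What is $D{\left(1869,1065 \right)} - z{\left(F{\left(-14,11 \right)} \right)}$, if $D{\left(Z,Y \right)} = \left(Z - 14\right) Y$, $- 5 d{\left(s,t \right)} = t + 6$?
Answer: $1976543$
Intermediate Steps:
$d{\left(s,t \right)} = - \frac{6}{5} - \frac{t}{5}$ ($d{\left(s,t \right)} = - \frac{t + 6}{5} = - \frac{6 + t}{5} = - \frac{6}{5} - \frac{t}{5}$)
$F{\left(v,y \right)} = 11$ ($F{\left(v,y \right)} = 13 - 2 = 11$)
$D{\left(Z,Y \right)} = Y \left(-14 + Z\right)$ ($D{\left(Z,Y \right)} = \left(-14 + Z\right) Y = Y \left(-14 + Z\right)$)
$D{\left(1869,1065 \right)} - z{\left(F{\left(-14,11 \right)} \right)} = 1065 \left(-14 + 1869\right) - \left(-979 + 11\right) = 1065 \cdot 1855 - -968 = 1975575 + 968 = 1976543$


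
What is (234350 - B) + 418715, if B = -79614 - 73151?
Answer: 805830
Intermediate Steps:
B = -152765
(234350 - B) + 418715 = (234350 - 1*(-152765)) + 418715 = (234350 + 152765) + 418715 = 387115 + 418715 = 805830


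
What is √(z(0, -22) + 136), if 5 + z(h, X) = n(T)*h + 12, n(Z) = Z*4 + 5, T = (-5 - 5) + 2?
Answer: √143 ≈ 11.958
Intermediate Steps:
T = -8 (T = -10 + 2 = -8)
n(Z) = 5 + 4*Z (n(Z) = 4*Z + 5 = 5 + 4*Z)
z(h, X) = 7 - 27*h (z(h, X) = -5 + ((5 + 4*(-8))*h + 12) = -5 + ((5 - 32)*h + 12) = -5 + (-27*h + 12) = -5 + (12 - 27*h) = 7 - 27*h)
√(z(0, -22) + 136) = √((7 - 27*0) + 136) = √((7 + 0) + 136) = √(7 + 136) = √143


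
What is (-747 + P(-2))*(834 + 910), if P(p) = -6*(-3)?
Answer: -1271376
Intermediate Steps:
P(p) = 18
(-747 + P(-2))*(834 + 910) = (-747 + 18)*(834 + 910) = -729*1744 = -1271376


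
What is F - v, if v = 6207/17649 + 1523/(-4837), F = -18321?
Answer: -521344724735/28456071 ≈ -18321.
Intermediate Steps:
v = 1047944/28456071 (v = 6207*(1/17649) + 1523*(-1/4837) = 2069/5883 - 1523/4837 = 1047944/28456071 ≈ 0.036827)
F - v = -18321 - 1*1047944/28456071 = -18321 - 1047944/28456071 = -521344724735/28456071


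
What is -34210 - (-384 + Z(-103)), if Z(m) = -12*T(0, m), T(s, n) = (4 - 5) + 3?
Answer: -33802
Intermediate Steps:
T(s, n) = 2 (T(s, n) = -1 + 3 = 2)
Z(m) = -24 (Z(m) = -12*2 = -24)
-34210 - (-384 + Z(-103)) = -34210 - (-384 - 24) = -34210 - 1*(-408) = -34210 + 408 = -33802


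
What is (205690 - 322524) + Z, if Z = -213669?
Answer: -330503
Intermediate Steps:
(205690 - 322524) + Z = (205690 - 322524) - 213669 = -116834 - 213669 = -330503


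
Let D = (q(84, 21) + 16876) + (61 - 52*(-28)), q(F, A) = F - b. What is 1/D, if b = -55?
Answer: 1/18532 ≈ 5.3961e-5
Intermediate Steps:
q(F, A) = 55 + F (q(F, A) = F - 1*(-55) = F + 55 = 55 + F)
D = 18532 (D = ((55 + 84) + 16876) + (61 - 52*(-28)) = (139 + 16876) + (61 + 1456) = 17015 + 1517 = 18532)
1/D = 1/18532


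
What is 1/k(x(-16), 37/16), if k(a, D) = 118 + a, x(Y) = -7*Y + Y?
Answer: 1/214 ≈ 0.0046729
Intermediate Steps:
x(Y) = -6*Y
1/k(x(-16), 37/16) = 1/(118 - 6*(-16)) = 1/(118 + 96) = 1/214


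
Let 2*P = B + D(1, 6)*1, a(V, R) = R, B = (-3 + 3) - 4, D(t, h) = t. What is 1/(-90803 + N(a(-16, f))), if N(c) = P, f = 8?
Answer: -2/181609 ≈ -1.1013e-5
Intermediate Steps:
B = -4 (B = 0 - 4 = -4)
P = -3/2 (P = (-4 + 1*1)/2 = (-4 + 1)/2 = (½)*(-3) = -3/2 ≈ -1.5000)
N(c) = -3/2
1/(-90803 + N(a(-16, f))) = 1/(-90803 - 3/2) = 1/(-181609/2) = -2/181609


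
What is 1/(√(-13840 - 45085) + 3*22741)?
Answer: 68223/4654436654 - 5*I*√2357/4654436654 ≈ 1.4658e-5 - 5.2153e-8*I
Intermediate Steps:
1/(√(-13840 - 45085) + 3*22741) = 1/(√(-58925) + 68223) = 1/(5*I*√2357 + 68223) = 1/(68223 + 5*I*√2357)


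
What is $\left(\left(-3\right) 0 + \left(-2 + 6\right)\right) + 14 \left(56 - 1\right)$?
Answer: $774$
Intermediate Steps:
$\left(\left(-3\right) 0 + \left(-2 + 6\right)\right) + 14 \left(56 - 1\right) = \left(0 + 4\right) + 14 \cdot 55 = 4 + 770 = 774$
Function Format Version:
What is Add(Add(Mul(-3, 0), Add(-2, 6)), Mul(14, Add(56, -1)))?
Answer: 774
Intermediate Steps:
Add(Add(Mul(-3, 0), Add(-2, 6)), Mul(14, Add(56, -1))) = Add(Add(0, 4), Mul(14, 55)) = Add(4, 770) = 774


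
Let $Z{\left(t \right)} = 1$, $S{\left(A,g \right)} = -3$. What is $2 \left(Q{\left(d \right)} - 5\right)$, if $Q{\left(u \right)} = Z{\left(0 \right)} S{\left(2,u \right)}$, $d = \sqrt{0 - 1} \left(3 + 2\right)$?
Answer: $-16$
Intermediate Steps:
$d = 5 i$ ($d = \sqrt{-1} \cdot 5 = i 5 = 5 i \approx 5.0 i$)
$Q{\left(u \right)} = -3$ ($Q{\left(u \right)} = 1 \left(-3\right) = -3$)
$2 \left(Q{\left(d \right)} - 5\right) = 2 \left(-3 - 5\right) = 2 \left(-8\right) = -16$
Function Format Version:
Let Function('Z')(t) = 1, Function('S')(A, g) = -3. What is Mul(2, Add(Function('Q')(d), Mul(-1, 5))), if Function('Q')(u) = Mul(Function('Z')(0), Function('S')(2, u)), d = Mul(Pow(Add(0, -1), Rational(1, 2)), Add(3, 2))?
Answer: -16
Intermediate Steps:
d = Mul(5, I) (d = Mul(Pow(-1, Rational(1, 2)), 5) = Mul(I, 5) = Mul(5, I) ≈ Mul(5.0000, I))
Function('Q')(u) = -3 (Function('Q')(u) = Mul(1, -3) = -3)
Mul(2, Add(Function('Q')(d), Mul(-1, 5))) = Mul(2, Add(-3, Mul(-1, 5))) = Mul(2, Add(-3, -5)) = Mul(2, -8) = -16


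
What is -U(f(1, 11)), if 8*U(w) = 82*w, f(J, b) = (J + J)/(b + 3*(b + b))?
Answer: -41/154 ≈ -0.26623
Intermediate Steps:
f(J, b) = 2*J/(7*b) (f(J, b) = (2*J)/(b + 3*(2*b)) = (2*J)/(b + 6*b) = (2*J)/((7*b)) = (2*J)*(1/(7*b)) = 2*J/(7*b))
U(w) = 41*w/4 (U(w) = (82*w)/8 = 41*w/4)
-U(f(1, 11)) = -41*(2/7)*1/11/4 = -41*(2/7)*1*(1/11)/4 = -41*2/(4*77) = -1*41/154 = -41/154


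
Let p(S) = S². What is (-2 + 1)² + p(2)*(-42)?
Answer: -167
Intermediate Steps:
(-2 + 1)² + p(2)*(-42) = (-2 + 1)² + 2²*(-42) = (-1)² + 4*(-42) = 1 - 168 = -167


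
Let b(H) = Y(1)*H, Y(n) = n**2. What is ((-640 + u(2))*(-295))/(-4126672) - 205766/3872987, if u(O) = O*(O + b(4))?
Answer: -391659590593/3995636752316 ≈ -0.098022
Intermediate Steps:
b(H) = H (b(H) = 1**2*H = 1*H = H)
u(O) = O*(4 + O) (u(O) = O*(O + 4) = O*(4 + O))
((-640 + u(2))*(-295))/(-4126672) - 205766/3872987 = ((-640 + 2*(4 + 2))*(-295))/(-4126672) - 205766/3872987 = ((-640 + 2*6)*(-295))*(-1/4126672) - 205766*1/3872987 = ((-640 + 12)*(-295))*(-1/4126672) - 205766/3872987 = -628*(-295)*(-1/4126672) - 205766/3872987 = 185260*(-1/4126672) - 205766/3872987 = -46315/1031668 - 205766/3872987 = -391659590593/3995636752316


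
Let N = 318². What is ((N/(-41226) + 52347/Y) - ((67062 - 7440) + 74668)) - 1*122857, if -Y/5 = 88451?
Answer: -781409172340442/3038734105 ≈ -2.5715e+5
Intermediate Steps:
N = 101124
Y = -442255 (Y = -5*88451 = -442255)
((N/(-41226) + 52347/Y) - ((67062 - 7440) + 74668)) - 1*122857 = ((101124/(-41226) + 52347/(-442255)) - ((67062 - 7440) + 74668)) - 1*122857 = ((101124*(-1/41226) + 52347*(-1/442255)) - (59622 + 74668)) - 122857 = ((-16854/6871 - 52347/442255) - 1*134290) - 122857 = (-7813442007/3038734105 - 134290) - 122857 = -408079416402457/3038734105 - 122857 = -781409172340442/3038734105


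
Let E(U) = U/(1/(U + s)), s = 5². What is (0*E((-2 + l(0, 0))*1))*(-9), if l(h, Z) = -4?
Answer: 0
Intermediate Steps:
s = 25
E(U) = U*(25 + U) (E(U) = U/(1/(U + 25)) = U/(1/(25 + U)) = U*(25 + U))
(0*E((-2 + l(0, 0))*1))*(-9) = (0*(((-2 - 4)*1)*(25 + (-2 - 4)*1)))*(-9) = (0*((-6*1)*(25 - 6*1)))*(-9) = (0*(-6*(25 - 6)))*(-9) = (0*(-6*19))*(-9) = (0*(-114))*(-9) = 0*(-9) = 0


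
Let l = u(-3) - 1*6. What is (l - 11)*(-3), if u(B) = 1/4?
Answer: 201/4 ≈ 50.250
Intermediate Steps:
u(B) = ¼
l = -23/4 (l = ¼ - 1*6 = ¼ - 6 = -23/4 ≈ -5.7500)
(l - 11)*(-3) = (-23/4 - 11)*(-3) = -67/4*(-3) = 201/4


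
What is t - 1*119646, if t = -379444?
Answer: -499090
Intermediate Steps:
t - 1*119646 = -379444 - 1*119646 = -379444 - 119646 = -499090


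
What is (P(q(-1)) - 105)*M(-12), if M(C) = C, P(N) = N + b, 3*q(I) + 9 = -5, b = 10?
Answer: 1196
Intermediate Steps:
q(I) = -14/3 (q(I) = -3 + (⅓)*(-5) = -3 - 5/3 = -14/3)
P(N) = 10 + N (P(N) = N + 10 = 10 + N)
(P(q(-1)) - 105)*M(-12) = ((10 - 14/3) - 105)*(-12) = (16/3 - 105)*(-12) = -299/3*(-12) = 1196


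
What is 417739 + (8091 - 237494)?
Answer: 188336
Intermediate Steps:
417739 + (8091 - 237494) = 417739 - 229403 = 188336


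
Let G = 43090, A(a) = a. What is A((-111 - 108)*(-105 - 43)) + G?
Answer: 75502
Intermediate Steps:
A((-111 - 108)*(-105 - 43)) + G = (-111 - 108)*(-105 - 43) + 43090 = -219*(-148) + 43090 = 32412 + 43090 = 75502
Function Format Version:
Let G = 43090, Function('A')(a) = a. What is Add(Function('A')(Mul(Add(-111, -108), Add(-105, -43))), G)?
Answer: 75502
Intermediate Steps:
Add(Function('A')(Mul(Add(-111, -108), Add(-105, -43))), G) = Add(Mul(Add(-111, -108), Add(-105, -43)), 43090) = Add(Mul(-219, -148), 43090) = Add(32412, 43090) = 75502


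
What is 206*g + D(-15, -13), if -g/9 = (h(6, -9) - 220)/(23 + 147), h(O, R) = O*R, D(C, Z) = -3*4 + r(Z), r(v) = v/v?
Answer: 253063/85 ≈ 2977.2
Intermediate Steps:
r(v) = 1
D(C, Z) = -11 (D(C, Z) = -3*4 + 1 = -12 + 1 = -11)
g = 1233/85 (g = -9*(6*(-9) - 220)/(23 + 147) = -9*(-54 - 220)/170 = -(-2466)/170 = -9*(-137/85) = 1233/85 ≈ 14.506)
206*g + D(-15, -13) = 206*(1233/85) - 11 = 253998/85 - 11 = 253063/85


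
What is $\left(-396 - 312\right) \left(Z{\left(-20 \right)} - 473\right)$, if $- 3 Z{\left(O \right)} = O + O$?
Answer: $325444$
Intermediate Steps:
$Z{\left(O \right)} = - \frac{2 O}{3}$ ($Z{\left(O \right)} = - \frac{O + O}{3} = - \frac{2 O}{3}$)
$\left(-396 - 312\right) \left(Z{\left(-20 \right)} - 473\right) = \left(-396 - 312\right) \left(\left(- \frac{2}{3}\right) \left(-20\right) - 473\right) = - 708 \left(\frac{40}{3} - 473\right) = \left(-708\right) \left(- \frac{1379}{3}\right) = 325444$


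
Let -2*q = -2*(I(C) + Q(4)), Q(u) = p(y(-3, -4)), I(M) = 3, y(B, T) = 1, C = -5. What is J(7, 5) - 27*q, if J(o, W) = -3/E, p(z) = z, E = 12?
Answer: -433/4 ≈ -108.25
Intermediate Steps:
J(o, W) = -¼ (J(o, W) = -3/12 = -3*1/12 = -¼)
Q(u) = 1
q = 4 (q = -(-1)*(3 + 1) = -(-1)*4 = -½*(-8) = 4)
J(7, 5) - 27*q = -¼ - 27*4 = -¼ - 108 = -433/4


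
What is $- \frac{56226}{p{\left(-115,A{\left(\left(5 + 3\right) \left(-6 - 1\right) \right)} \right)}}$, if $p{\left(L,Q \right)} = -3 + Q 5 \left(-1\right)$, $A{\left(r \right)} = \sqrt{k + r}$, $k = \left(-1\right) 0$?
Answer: $\frac{168678}{1409} - \frac{562260 i \sqrt{14}}{1409} \approx 119.71 - 1493.1 i$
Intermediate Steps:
$k = 0$
$A{\left(r \right)} = \sqrt{r}$ ($A{\left(r \right)} = \sqrt{0 + r} = \sqrt{r}$)
$p{\left(L,Q \right)} = -3 - 5 Q$ ($p{\left(L,Q \right)} = -3 + Q \left(-5\right) = -3 - 5 Q$)
$- \frac{56226}{p{\left(-115,A{\left(\left(5 + 3\right) \left(-6 - 1\right) \right)} \right)}} = - \frac{56226}{-3 - 5 \sqrt{\left(5 + 3\right) \left(-6 - 1\right)}} = - \frac{56226}{-3 - 5 \sqrt{8 \left(-7\right)}} = - \frac{56226}{-3 - 5 \sqrt{-56}} = - \frac{56226}{-3 - 5 \cdot 2 i \sqrt{14}} = - \frac{56226}{-3 - 10 i \sqrt{14}}$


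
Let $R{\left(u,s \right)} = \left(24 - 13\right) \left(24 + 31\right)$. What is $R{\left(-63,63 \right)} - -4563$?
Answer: $5168$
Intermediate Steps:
$R{\left(u,s \right)} = 605$ ($R{\left(u,s \right)} = 11 \cdot 55 = 605$)
$R{\left(-63,63 \right)} - -4563 = 605 - -4563 = 605 + 4563 = 5168$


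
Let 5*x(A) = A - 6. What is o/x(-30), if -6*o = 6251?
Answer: 31255/216 ≈ 144.70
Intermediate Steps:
o = -6251/6 (o = -1/6*6251 = -6251/6 ≈ -1041.8)
x(A) = -6/5 + A/5 (x(A) = (A - 6)/5 = (-6 + A)/5 = -6/5 + A/5)
o/x(-30) = -6251/(6*(-6/5 + (1/5)*(-30))) = -6251/(6*(-6/5 - 6)) = -6251/(6*(-36/5)) = -6251/6*(-5/36) = 31255/216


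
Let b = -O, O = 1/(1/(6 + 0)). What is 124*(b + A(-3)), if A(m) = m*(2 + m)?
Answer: -372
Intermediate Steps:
O = 6 (O = 1/(1/6) = 1/(⅙) = 6)
b = -6 (b = -1*6 = -6)
124*(b + A(-3)) = 124*(-6 - 3*(2 - 3)) = 124*(-6 - 3*(-1)) = 124*(-6 + 3) = 124*(-3) = -372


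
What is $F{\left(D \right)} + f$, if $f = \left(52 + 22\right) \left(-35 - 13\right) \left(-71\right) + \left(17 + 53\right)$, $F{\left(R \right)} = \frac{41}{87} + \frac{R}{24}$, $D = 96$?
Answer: $\frac{21947183}{87} \approx 2.5227 \cdot 10^{5}$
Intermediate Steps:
$F{\left(R \right)} = \frac{41}{87} + \frac{R}{24}$ ($F{\left(R \right)} = 41 \cdot \frac{1}{87} + R \frac{1}{24} = \frac{41}{87} + \frac{R}{24}$)
$f = 252262$ ($f = 74 \left(-48\right) \left(-71\right) + 70 = \left(-3552\right) \left(-71\right) + 70 = 252192 + 70 = 252262$)
$F{\left(D \right)} + f = \left(\frac{41}{87} + \frac{1}{24} \cdot 96\right) + 252262 = \left(\frac{41}{87} + 4\right) + 252262 = \frac{389}{87} + 252262 = \frac{21947183}{87}$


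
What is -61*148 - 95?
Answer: -9123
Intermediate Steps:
-61*148 - 95 = -9028 - 95 = -9123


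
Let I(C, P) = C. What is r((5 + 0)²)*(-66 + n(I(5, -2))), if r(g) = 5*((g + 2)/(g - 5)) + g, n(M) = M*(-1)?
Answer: -9017/4 ≈ -2254.3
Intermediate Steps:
n(M) = -M
r(g) = g + 5*(2 + g)/(-5 + g) (r(g) = 5*((2 + g)/(-5 + g)) + g = 5*(2 + g)/(-5 + g) + g = g + 5*(2 + g)/(-5 + g))
r((5 + 0)²)*(-66 + n(I(5, -2))) = ((10 + ((5 + 0)²)²)/(-5 + (5 + 0)²))*(-66 - 1*5) = ((10 + (5²)²)/(-5 + 5²))*(-66 - 5) = ((10 + 25²)/(-5 + 25))*(-71) = ((10 + 625)/20)*(-71) = ((1/20)*635)*(-71) = (127/4)*(-71) = -9017/4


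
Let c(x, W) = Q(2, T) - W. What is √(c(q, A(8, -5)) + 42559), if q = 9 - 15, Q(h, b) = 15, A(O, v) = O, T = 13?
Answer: √42566 ≈ 206.32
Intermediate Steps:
q = -6
c(x, W) = 15 - W
√(c(q, A(8, -5)) + 42559) = √((15 - 1*8) + 42559) = √((15 - 8) + 42559) = √(7 + 42559) = √42566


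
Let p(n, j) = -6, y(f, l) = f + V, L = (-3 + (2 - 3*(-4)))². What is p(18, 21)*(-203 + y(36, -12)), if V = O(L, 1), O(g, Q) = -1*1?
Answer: 1008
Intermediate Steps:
L = 121 (L = (-3 + (2 + 12))² = (-3 + 14)² = 11² = 121)
O(g, Q) = -1
V = -1
y(f, l) = -1 + f (y(f, l) = f - 1 = -1 + f)
p(18, 21)*(-203 + y(36, -12)) = -6*(-203 + (-1 + 36)) = -6*(-203 + 35) = -6*(-168) = 1008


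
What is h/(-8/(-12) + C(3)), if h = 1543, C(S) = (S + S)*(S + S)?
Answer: 4629/110 ≈ 42.082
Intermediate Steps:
C(S) = 4*S² (C(S) = (2*S)*(2*S) = 4*S²)
h/(-8/(-12) + C(3)) = 1543/(-8/(-12) + 4*3²) = 1543/(-8*(-1/12) + 4*9) = 1543/(⅔ + 36) = 1543/(110/3) = (3/110)*1543 = 4629/110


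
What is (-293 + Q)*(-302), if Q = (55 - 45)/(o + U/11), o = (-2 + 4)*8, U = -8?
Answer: 3708107/42 ≈ 88288.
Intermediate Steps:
o = 16 (o = 2*8 = 16)
Q = 55/84 (Q = (55 - 45)/(16 - 8/11) = 10/(16 - 8*1/11) = 10/(16 - 8/11) = 10/(168/11) = 10*(11/168) = 55/84 ≈ 0.65476)
(-293 + Q)*(-302) = (-293 + 55/84)*(-302) = -24557/84*(-302) = 3708107/42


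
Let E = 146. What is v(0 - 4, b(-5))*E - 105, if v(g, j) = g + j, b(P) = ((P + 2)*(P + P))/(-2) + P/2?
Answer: -3244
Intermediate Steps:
b(P) = P/2 - P*(2 + P) (b(P) = ((2 + P)*(2*P))*(-½) + P*(½) = (2*P*(2 + P))*(-½) + P/2 = -P*(2 + P) + P/2 = P/2 - P*(2 + P))
v(0 - 4, b(-5))*E - 105 = ((0 - 4) - ½*(-5)*(3 + 2*(-5)))*146 - 105 = (-4 - ½*(-5)*(3 - 10))*146 - 105 = (-4 - ½*(-5)*(-7))*146 - 105 = (-4 - 35/2)*146 - 105 = -43/2*146 - 105 = -3139 - 105 = -3244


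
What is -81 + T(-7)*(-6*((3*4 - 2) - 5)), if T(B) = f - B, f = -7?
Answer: -81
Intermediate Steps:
T(B) = -7 - B
-81 + T(-7)*(-6*((3*4 - 2) - 5)) = -81 + (-7 - 1*(-7))*(-6*((3*4 - 2) - 5)) = -81 + (-7 + 7)*(-6*((12 - 2) - 5)) = -81 + 0*(-6*(10 - 5)) = -81 + 0*(-6*5) = -81 + 0*(-30) = -81 + 0 = -81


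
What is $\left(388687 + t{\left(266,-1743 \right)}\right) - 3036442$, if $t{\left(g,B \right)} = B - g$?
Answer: $-2649764$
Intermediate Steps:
$\left(388687 + t{\left(266,-1743 \right)}\right) - 3036442 = \left(388687 - 2009\right) - 3036442 = 386678 - 3036442 = -2649764$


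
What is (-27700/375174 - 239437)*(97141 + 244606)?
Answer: -15349663003758643/187587 ≈ -8.1827e+10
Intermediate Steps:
(-27700/375174 - 239437)*(97141 + 244606) = (-27700*1/375174 - 239437)*341747 = (-13850/187587 - 239437)*341747 = -44915282369/187587*341747 = -15349663003758643/187587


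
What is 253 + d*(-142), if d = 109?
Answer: -15225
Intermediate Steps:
253 + d*(-142) = 253 + 109*(-142) = 253 - 15478 = -15225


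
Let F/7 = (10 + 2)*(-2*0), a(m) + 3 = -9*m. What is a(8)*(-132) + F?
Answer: 9900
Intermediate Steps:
a(m) = -3 - 9*m
F = 0 (F = 7*((10 + 2)*(-2*0)) = 7*(12*0) = 7*0 = 0)
a(8)*(-132) + F = (-3 - 9*8)*(-132) + 0 = (-3 - 72)*(-132) + 0 = -75*(-132) + 0 = 9900 + 0 = 9900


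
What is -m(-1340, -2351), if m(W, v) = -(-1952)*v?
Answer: 4589152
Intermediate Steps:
m(W, v) = 1952*v
-m(-1340, -2351) = -1952*(-2351) = -1*(-4589152) = 4589152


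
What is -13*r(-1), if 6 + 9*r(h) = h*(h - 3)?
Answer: 26/9 ≈ 2.8889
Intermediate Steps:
r(h) = -2/3 + h*(-3 + h)/9 (r(h) = -2/3 + (h*(h - 3))/9 = -2/3 + (h*(-3 + h))/9 = -2/3 + h*(-3 + h)/9)
-13*r(-1) = -13*(-2/3 - 1/3*(-1) + (1/9)*(-1)**2) = -13*(-2/3 + 1/3 + (1/9)*1) = -13*(-2/3 + 1/3 + 1/9) = -13*(-2/9) = 26/9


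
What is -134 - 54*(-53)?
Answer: 2728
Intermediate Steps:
-134 - 54*(-53) = -134 + 2862 = 2728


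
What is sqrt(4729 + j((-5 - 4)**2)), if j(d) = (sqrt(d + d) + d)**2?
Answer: sqrt(11452 + 1458*sqrt(2)) ≈ 116.25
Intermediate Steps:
j(d) = (d + sqrt(2)*sqrt(d))**2 (j(d) = (sqrt(2*d) + d)**2 = (sqrt(2)*sqrt(d) + d)**2 = (d + sqrt(2)*sqrt(d))**2)
sqrt(4729 + j((-5 - 4)**2)) = sqrt(4729 + ((-5 - 4)**2 + sqrt(2)*sqrt((-5 - 4)**2))**2) = sqrt(4729 + ((-9)**2 + sqrt(2)*sqrt((-9)**2))**2) = sqrt(4729 + (81 + sqrt(2)*sqrt(81))**2) = sqrt(4729 + (81 + sqrt(2)*9)**2) = sqrt(4729 + (81 + 9*sqrt(2))**2)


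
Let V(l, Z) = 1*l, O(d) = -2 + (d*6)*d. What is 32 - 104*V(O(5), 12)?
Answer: -15360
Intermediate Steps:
O(d) = -2 + 6*d**2 (O(d) = -2 + (6*d)*d = -2 + 6*d**2)
V(l, Z) = l
32 - 104*V(O(5), 12) = 32 - 104*(-2 + 6*5**2) = 32 - 104*(-2 + 6*25) = 32 - 104*(-2 + 150) = 32 - 104*148 = 32 - 15392 = -15360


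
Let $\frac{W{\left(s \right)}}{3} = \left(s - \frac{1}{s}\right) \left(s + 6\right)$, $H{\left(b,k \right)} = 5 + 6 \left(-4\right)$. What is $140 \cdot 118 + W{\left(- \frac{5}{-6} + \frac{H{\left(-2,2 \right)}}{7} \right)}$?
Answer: $\frac{766612519}{46452} \approx 16503.0$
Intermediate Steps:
$H{\left(b,k \right)} = -19$ ($H{\left(b,k \right)} = 5 - 24 = -19$)
$W{\left(s \right)} = 3 \left(6 + s\right) \left(s - \frac{1}{s}\right)$ ($W{\left(s \right)} = 3 \left(s - \frac{1}{s}\right) \left(s + 6\right) = 3 \left(s - \frac{1}{s}\right) \left(6 + s\right) = 3 \left(6 + s\right) \left(s - \frac{1}{s}\right)$)
$140 \cdot 118 + W{\left(- \frac{5}{-6} + \frac{H{\left(-2,2 \right)}}{7} \right)} = 140 \cdot 118 - \left(3 - 18 \left(- \frac{5}{-6} - \frac{19}{7}\right) - 3 \left(- \frac{5}{-6} - \frac{19}{7}\right)^{2} + \frac{18}{- \frac{5}{-6} - \frac{19}{7}}\right) = 16520 - \left(3 - 18 \left(\left(-5\right) \left(- \frac{1}{6}\right) - \frac{19}{7}\right) - 3 \left(\left(-5\right) \left(- \frac{1}{6}\right) - \frac{19}{7}\right)^{2} + \frac{18}{\left(-5\right) \left(- \frac{1}{6}\right) - \frac{19}{7}}\right) = 16520 - \left(3 - 18 \left(\frac{5}{6} - \frac{19}{7}\right) - 3 \left(\frac{5}{6} - \frac{19}{7}\right)^{2} + \frac{18}{\frac{5}{6} - \frac{19}{7}}\right) = 16520 + \left(-3 - \frac{18}{- \frac{79}{42}} + 3 \left(- \frac{79}{42}\right)^{2} + 18 \left(- \frac{79}{42}\right)\right) = 16520 - \frac{774521}{46452} = \frac{766612519}{46452}$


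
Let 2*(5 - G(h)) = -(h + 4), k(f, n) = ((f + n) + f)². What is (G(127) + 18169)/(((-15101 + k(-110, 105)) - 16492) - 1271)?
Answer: -36479/39278 ≈ -0.92874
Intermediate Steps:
k(f, n) = (n + 2*f)²
G(h) = 7 + h/2 (G(h) = 5 - (-1)*(h + 4)/2 = 5 - (-1)*(4 + h)/2 = 5 - (-4 - h)/2 = 5 + (2 + h/2) = 7 + h/2)
(G(127) + 18169)/(((-15101 + k(-110, 105)) - 16492) - 1271) = ((7 + (½)*127) + 18169)/(((-15101 + (105 + 2*(-110))²) - 16492) - 1271) = ((7 + 127/2) + 18169)/(((-15101 + (105 - 220)²) - 16492) - 1271) = (141/2 + 18169)/(((-15101 + (-115)²) - 16492) - 1271) = 36479/(2*(((-15101 + 13225) - 16492) - 1271)) = 36479/(2*((-1876 - 16492) - 1271)) = 36479/(2*(-18368 - 1271)) = (36479/2)/(-19639) = (36479/2)*(-1/19639) = -36479/39278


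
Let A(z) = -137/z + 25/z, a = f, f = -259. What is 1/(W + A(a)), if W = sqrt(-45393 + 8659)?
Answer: 296/25144551 - 1369*I*sqrt(36734)/50289102 ≈ 1.1772e-5 - 0.0052175*I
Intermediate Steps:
a = -259
W = I*sqrt(36734) (W = sqrt(-36734) = I*sqrt(36734) ≈ 191.66*I)
A(z) = -112/z
1/(W + A(a)) = 1/(I*sqrt(36734) - 112/(-259)) = 1/(I*sqrt(36734) - 112*(-1/259)) = 1/(I*sqrt(36734) + 16/37) = 1/(16/37 + I*sqrt(36734))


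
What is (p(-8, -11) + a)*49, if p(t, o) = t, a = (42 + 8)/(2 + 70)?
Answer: -12887/36 ≈ -357.97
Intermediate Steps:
a = 25/36 (a = 50/72 = 50*(1/72) = 25/36 ≈ 0.69444)
(p(-8, -11) + a)*49 = (-8 + 25/36)*49 = -263/36*49 = -12887/36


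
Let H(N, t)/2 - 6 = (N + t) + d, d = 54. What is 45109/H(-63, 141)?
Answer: 45109/276 ≈ 163.44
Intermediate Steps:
H(N, t) = 120 + 2*N + 2*t (H(N, t) = 12 + 2*((N + t) + 54) = 12 + 2*(54 + N + t) = 12 + (108 + 2*N + 2*t) = 120 + 2*N + 2*t)
45109/H(-63, 141) = 45109/(120 + 2*(-63) + 2*141) = 45109/(120 - 126 + 282) = 45109/276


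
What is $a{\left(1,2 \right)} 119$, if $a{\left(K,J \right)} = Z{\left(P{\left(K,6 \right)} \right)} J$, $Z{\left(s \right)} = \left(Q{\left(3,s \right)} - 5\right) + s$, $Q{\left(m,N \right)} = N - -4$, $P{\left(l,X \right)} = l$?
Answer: $238$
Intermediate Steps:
$Q{\left(m,N \right)} = 4 + N$ ($Q{\left(m,N \right)} = N + 4 = 4 + N$)
$Z{\left(s \right)} = -1 + 2 s$ ($Z{\left(s \right)} = \left(\left(4 + s\right) - 5\right) + s = \left(-1 + s\right) + s = -1 + 2 s$)
$a{\left(K,J \right)} = J \left(-1 + 2 K\right)$ ($a{\left(K,J \right)} = \left(-1 + 2 K\right) J = J \left(-1 + 2 K\right)$)
$a{\left(1,2 \right)} 119 = 2 \left(-1 + 2 \cdot 1\right) 119 = 2 \left(-1 + 2\right) 119 = 2 \cdot 1 \cdot 119 = 2 \cdot 119 = 238$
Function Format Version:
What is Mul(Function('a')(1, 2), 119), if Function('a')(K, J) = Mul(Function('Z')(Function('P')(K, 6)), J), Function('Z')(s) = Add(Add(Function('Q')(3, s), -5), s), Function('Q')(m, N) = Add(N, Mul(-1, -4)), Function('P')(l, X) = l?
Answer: 238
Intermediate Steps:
Function('Q')(m, N) = Add(4, N) (Function('Q')(m, N) = Add(N, 4) = Add(4, N))
Function('Z')(s) = Add(-1, Mul(2, s)) (Function('Z')(s) = Add(Add(Add(4, s), -5), s) = Add(Add(-1, s), s) = Add(-1, Mul(2, s)))
Function('a')(K, J) = Mul(J, Add(-1, Mul(2, K))) (Function('a')(K, J) = Mul(Add(-1, Mul(2, K)), J) = Mul(J, Add(-1, Mul(2, K))))
Mul(Function('a')(1, 2), 119) = Mul(Mul(2, Add(-1, Mul(2, 1))), 119) = Mul(Mul(2, Add(-1, 2)), 119) = Mul(Mul(2, 1), 119) = Mul(2, 119) = 238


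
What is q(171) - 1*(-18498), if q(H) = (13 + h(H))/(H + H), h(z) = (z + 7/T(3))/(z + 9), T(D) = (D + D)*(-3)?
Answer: 20497309031/1108080 ≈ 18498.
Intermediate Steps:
T(D) = -6*D (T(D) = (2*D)*(-3) = -6*D)
h(z) = (-7/18 + z)/(9 + z) (h(z) = (z + 7/((-6*3)))/(z + 9) = (z + 7/(-18))/(9 + z) = (z + 7*(-1/18))/(9 + z) = (z - 7/18)/(9 + z) = (-7/18 + z)/(9 + z))
q(H) = (13 + (-7/18 + H)/(9 + H))/(2*H) (q(H) = (13 + (-7/18 + H)/(9 + H))/(H + H) = (13 + (-7/18 + H)/(9 + H))/((2*H)) = (13 + (-7/18 + H)/(9 + H))*(1/(2*H)) = (13 + (-7/18 + H)/(9 + H))/(2*H))
q(171) - 1*(-18498) = (1/36)*(2099 + 252*171)/(171*(9 + 171)) - 1*(-18498) = (1/36)*(1/171)*(2099 + 43092)/180 + 18498 = (1/36)*(1/171)*(1/180)*45191 + 18498 = 45191/1108080 + 18498 = 20497309031/1108080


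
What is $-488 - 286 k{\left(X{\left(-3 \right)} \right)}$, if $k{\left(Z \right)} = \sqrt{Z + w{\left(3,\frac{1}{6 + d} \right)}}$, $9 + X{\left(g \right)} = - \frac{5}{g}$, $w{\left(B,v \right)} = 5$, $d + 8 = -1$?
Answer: $-488 - \frac{286 i \sqrt{21}}{3} \approx -488.0 - 436.87 i$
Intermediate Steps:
$d = -9$ ($d = -8 - 1 = -9$)
$X{\left(g \right)} = -9 - \frac{5}{g}$
$k{\left(Z \right)} = \sqrt{5 + Z}$ ($k{\left(Z \right)} = \sqrt{Z + 5} = \sqrt{5 + Z}$)
$-488 - 286 k{\left(X{\left(-3 \right)} \right)} = -488 - 286 \sqrt{5 - \left(9 + \frac{5}{-3}\right)} = -488 - 286 \sqrt{5 - \frac{22}{3}} = -488 - 286 \sqrt{- \frac{7}{3}} = -488 - 286 \frac{i \sqrt{21}}{3} = -488 - \frac{286 i \sqrt{21}}{3}$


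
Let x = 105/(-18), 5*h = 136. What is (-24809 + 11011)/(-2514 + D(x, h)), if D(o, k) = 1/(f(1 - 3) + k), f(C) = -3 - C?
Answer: 1807538/329329 ≈ 5.4885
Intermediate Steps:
h = 136/5 (h = (1/5)*136 = 136/5 ≈ 27.200)
x = -35/6 (x = 105*(-1/18) = -35/6 ≈ -5.8333)
D(o, k) = 1/(-1 + k) (D(o, k) = 1/((-3 - (1 - 3)) + k) = 1/((-3 - 1*(-2)) + k) = 1/((-3 + 2) + k) = 1/(-1 + k))
(-24809 + 11011)/(-2514 + D(x, h)) = (-24809 + 11011)/(-2514 + 1/(-1 + 136/5)) = -13798/(-2514 + 1/(131/5)) = -13798/(-2514 + 5/131) = -13798/(-329329/131) = -13798*(-131/329329) = 1807538/329329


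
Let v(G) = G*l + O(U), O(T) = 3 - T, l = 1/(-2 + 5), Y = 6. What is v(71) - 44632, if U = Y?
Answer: -133834/3 ≈ -44611.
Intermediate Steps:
U = 6
l = ⅓ (l = 1/3 = ⅓ ≈ 0.33333)
v(G) = -3 + G/3 (v(G) = G*(⅓) + (3 - 1*6) = G/3 + (3 - 6) = G/3 - 3 = -3 + G/3)
v(71) - 44632 = (-3 + (⅓)*71) - 44632 = (-3 + 71/3) - 44632 = 62/3 - 44632 = -133834/3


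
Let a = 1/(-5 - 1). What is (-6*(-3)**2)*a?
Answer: 9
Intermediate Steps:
a = -1/6 (a = 1/(-6) = -1/6 ≈ -0.16667)
(-6*(-3)**2)*a = -6*(-3)**2*(-1/6) = -6*9*(-1/6) = -54*(-1/6) = 9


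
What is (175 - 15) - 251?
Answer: -91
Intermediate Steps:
(175 - 15) - 251 = 160 - 251 = -91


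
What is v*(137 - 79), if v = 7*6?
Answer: 2436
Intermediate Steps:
v = 42
v*(137 - 79) = 42*(137 - 79) = 42*58 = 2436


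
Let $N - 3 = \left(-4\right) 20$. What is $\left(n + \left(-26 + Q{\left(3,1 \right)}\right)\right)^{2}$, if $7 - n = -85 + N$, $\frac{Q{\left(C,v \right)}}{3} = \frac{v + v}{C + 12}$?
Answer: $\frac{514089}{25} \approx 20564.0$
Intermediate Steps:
$N = -77$ ($N = 3 - 80 = -77$)
$Q{\left(C,v \right)} = \frac{6 v}{12 + C}$ ($Q{\left(C,v \right)} = 3 \frac{v + v}{C + 12} = 3 \frac{2 v}{12 + C} = \frac{6 v}{12 + C}$)
$n = 169$ ($n = 7 - \left(-85 - 77\right) = 7 - -162 = 7 + 162 = 169$)
$\left(n + \left(-26 + Q{\left(3,1 \right)}\right)\right)^{2} = \left(169 - \left(26 - \frac{6}{12 + 3}\right)\right)^{2} = \left(169 - \left(26 - \frac{6}{15}\right)\right)^{2} = \left(169 - \left(26 - \frac{2}{5}\right)\right)^{2} = \left(169 + \left(-26 + \frac{2}{5}\right)\right)^{2} = \left(169 - \frac{128}{5}\right)^{2} = \left(\frac{717}{5}\right)^{2} = \frac{514089}{25}$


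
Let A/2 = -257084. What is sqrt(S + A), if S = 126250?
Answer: 3*I*sqrt(43102) ≈ 622.83*I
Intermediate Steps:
A = -514168 (A = 2*(-257084) = -514168)
sqrt(S + A) = sqrt(126250 - 514168) = sqrt(-387918) = 3*I*sqrt(43102)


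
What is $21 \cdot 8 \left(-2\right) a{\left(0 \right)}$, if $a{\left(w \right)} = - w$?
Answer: $0$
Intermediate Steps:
$21 \cdot 8 \left(-2\right) a{\left(0 \right)} = 21 \cdot 8 \left(-2\right) \left(\left(-1\right) 0\right) = 21 \left(-16\right) 0 = \left(-336\right) 0 = 0$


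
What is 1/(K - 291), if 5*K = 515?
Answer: -1/188 ≈ -0.0053191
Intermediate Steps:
K = 103 (K = (⅕)*515 = 103)
1/(K - 291) = 1/(103 - 291) = 1/(-188) = -1/188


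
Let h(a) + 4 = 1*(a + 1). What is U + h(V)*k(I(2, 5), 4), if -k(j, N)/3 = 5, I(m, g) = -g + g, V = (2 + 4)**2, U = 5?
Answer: -490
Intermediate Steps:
V = 36 (V = 6**2 = 36)
I(m, g) = 0
k(j, N) = -15 (k(j, N) = -3*5 = -15)
h(a) = -3 + a (h(a) = -4 + 1*(a + 1) = -4 + 1*(1 + a) = -4 + (1 + a) = -3 + a)
U + h(V)*k(I(2, 5), 4) = 5 + (-3 + 36)*(-15) = 5 + 33*(-15) = 5 - 495 = -490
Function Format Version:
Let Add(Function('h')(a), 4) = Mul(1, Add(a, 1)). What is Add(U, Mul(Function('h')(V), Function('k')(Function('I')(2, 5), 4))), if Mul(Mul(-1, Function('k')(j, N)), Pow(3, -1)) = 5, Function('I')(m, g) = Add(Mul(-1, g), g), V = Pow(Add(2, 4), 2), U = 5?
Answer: -490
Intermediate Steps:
V = 36 (V = Pow(6, 2) = 36)
Function('I')(m, g) = 0
Function('k')(j, N) = -15 (Function('k')(j, N) = Mul(-3, 5) = -15)
Function('h')(a) = Add(-3, a) (Function('h')(a) = Add(-4, Mul(1, Add(a, 1))) = Add(-4, Mul(1, Add(1, a))) = Add(-4, Add(1, a)) = Add(-3, a))
Add(U, Mul(Function('h')(V), Function('k')(Function('I')(2, 5), 4))) = Add(5, Mul(Add(-3, 36), -15)) = Add(5, Mul(33, -15)) = Add(5, -495) = -490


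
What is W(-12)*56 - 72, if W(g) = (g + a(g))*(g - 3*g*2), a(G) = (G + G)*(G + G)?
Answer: 1894968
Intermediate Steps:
a(G) = 4*G² (a(G) = (2*G)*(2*G) = 4*G²)
W(g) = -5*g*(g + 4*g²) (W(g) = (g + 4*g²)*(g - 3*g*2) = (g + 4*g²)*(g - 6*g) = (g + 4*g²)*(-5*g) = -5*g*(g + 4*g²))
W(-12)*56 - 72 = ((-12)²*(-5 - 20*(-12)))*56 - 72 = (144*(-5 + 240))*56 - 72 = (144*235)*56 - 72 = 33840*56 - 72 = 1895040 - 72 = 1894968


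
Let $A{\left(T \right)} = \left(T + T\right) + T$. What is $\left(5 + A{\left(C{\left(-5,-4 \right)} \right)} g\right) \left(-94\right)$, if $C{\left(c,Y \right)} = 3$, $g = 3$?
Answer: $-3008$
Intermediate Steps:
$A{\left(T \right)} = 3 T$ ($A{\left(T \right)} = 2 T + T = 3 T$)
$\left(5 + A{\left(C{\left(-5,-4 \right)} \right)} g\right) \left(-94\right) = \left(5 + 3 \cdot 3 \cdot 3\right) \left(-94\right) = \left(5 + 9 \cdot 3\right) \left(-94\right) = \left(5 + 27\right) \left(-94\right) = 32 \left(-94\right) = -3008$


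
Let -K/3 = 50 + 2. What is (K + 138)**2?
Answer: 324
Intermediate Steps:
K = -156 (K = -3*(50 + 2) = -3*52 = -156)
(K + 138)**2 = (-156 + 138)**2 = (-18)**2 = 324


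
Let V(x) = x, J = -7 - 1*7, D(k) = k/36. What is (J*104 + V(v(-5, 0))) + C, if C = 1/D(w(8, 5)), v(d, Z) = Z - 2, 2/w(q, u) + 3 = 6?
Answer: -1404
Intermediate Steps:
w(q, u) = ⅔ (w(q, u) = 2/(-3 + 6) = 2/3 = 2*(⅓) = ⅔)
v(d, Z) = -2 + Z
D(k) = k/36 (D(k) = k*(1/36) = k/36)
J = -14 (J = -7 - 7 = -14)
C = 54 (C = 1/((1/36)*(⅔)) = 1/(1/54) = 54)
(J*104 + V(v(-5, 0))) + C = (-14*104 + (-2 + 0)) + 54 = (-1456 - 2) + 54 = -1458 + 54 = -1404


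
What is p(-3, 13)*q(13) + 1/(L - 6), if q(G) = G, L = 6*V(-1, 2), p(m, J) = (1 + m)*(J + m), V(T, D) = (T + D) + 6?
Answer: -9359/36 ≈ -259.97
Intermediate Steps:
V(T, D) = 6 + D + T (V(T, D) = (D + T) + 6 = 6 + D + T)
L = 42 (L = 6*(6 + 2 - 1) = 6*7 = 42)
p(-3, 13)*q(13) + 1/(L - 6) = (13 - 3 + (-3)² + 13*(-3))*13 + 1/(42 - 6) = (13 - 3 + 9 - 39)*13 + 1/36 = -20*13 + 1/36 = -260 + 1/36 = -9359/36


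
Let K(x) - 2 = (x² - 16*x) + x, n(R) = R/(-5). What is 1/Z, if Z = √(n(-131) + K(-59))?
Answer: √109855/21971 ≈ 0.015086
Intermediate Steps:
n(R) = -R/5 (n(R) = R*(-⅕) = -R/5)
K(x) = 2 + x² - 15*x (K(x) = 2 + ((x² - 16*x) + x) = 2 + (x² - 15*x) = 2 + x² - 15*x)
Z = √109855/5 (Z = √(-⅕*(-131) + (2 + (-59)² - 15*(-59))) = √(131/5 + (2 + 3481 + 885)) = √(131/5 + 4368) = √(21971/5) = √109855/5 ≈ 66.289)
1/Z = 1/(√109855/5) = √109855/21971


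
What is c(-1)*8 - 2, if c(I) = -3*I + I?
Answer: 14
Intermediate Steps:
c(I) = -2*I
c(-1)*8 - 2 = -2*(-1)*8 - 2 = 2*8 - 2 = 16 - 2 = 14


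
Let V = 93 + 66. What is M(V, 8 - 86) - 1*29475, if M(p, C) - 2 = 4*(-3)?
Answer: -29485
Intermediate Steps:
V = 159
M(p, C) = -10 (M(p, C) = 2 + 4*(-3) = 2 - 12 = -10)
M(V, 8 - 86) - 1*29475 = -10 - 1*29475 = -10 - 29475 = -29485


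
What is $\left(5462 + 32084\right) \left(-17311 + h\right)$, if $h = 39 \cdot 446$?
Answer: $3116318$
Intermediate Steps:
$h = 17394$
$\left(5462 + 32084\right) \left(-17311 + h\right) = \left(5462 + 32084\right) \left(-17311 + 17394\right) = 37546 \cdot 83 = 3116318$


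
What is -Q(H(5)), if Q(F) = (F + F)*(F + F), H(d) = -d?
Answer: -100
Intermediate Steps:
Q(F) = 4*F² (Q(F) = (2*F)*(2*F) = 4*F²)
-Q(H(5)) = -4*(-1*5)² = -4*(-5)² = -4*25 = -1*100 = -100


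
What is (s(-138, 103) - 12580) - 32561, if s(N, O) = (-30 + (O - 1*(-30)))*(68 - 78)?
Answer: -46171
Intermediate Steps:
s(N, O) = -10*O (s(N, O) = (-30 + (O + 30))*(-10) = (-30 + (30 + O))*(-10) = O*(-10) = -10*O)
(s(-138, 103) - 12580) - 32561 = (-10*103 - 12580) - 32561 = (-1030 - 12580) - 32561 = -13610 - 32561 = -46171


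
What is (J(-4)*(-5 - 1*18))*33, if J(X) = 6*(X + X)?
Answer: 36432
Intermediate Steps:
J(X) = 12*X (J(X) = 6*(2*X) = 12*X)
(J(-4)*(-5 - 1*18))*33 = ((12*(-4))*(-5 - 1*18))*33 = -48*(-5 - 18)*33 = -48*(-23)*33 = 1104*33 = 36432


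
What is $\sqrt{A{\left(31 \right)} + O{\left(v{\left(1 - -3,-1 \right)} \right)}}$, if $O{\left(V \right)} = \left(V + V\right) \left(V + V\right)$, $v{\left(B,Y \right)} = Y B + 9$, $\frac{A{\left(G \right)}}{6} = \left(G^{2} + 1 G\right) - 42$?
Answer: $10 \sqrt{58} \approx 76.158$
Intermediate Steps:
$A{\left(G \right)} = -252 + 6 G + 6 G^{2}$ ($A{\left(G \right)} = 6 \left(\left(G^{2} + 1 G\right) - 42\right) = 6 \left(\left(G^{2} + G\right) - 42\right) = 6 \left(\left(G + G^{2}\right) - 42\right) = 6 \left(-42 + G + G^{2}\right) = -252 + 6 G + 6 G^{2}$)
$v{\left(B,Y \right)} = 9 + B Y$ ($v{\left(B,Y \right)} = B Y + 9 = 9 + B Y$)
$O{\left(V \right)} = 4 V^{2}$ ($O{\left(V \right)} = 2 V 2 V = 4 V^{2}$)
$\sqrt{A{\left(31 \right)} + O{\left(v{\left(1 - -3,-1 \right)} \right)}} = \sqrt{\left(-252 + 6 \cdot 31 + 6 \cdot 31^{2}\right) + 4 \left(9 + \left(1 - -3\right) \left(-1\right)\right)^{2}} = \sqrt{\left(-252 + 186 + 6 \cdot 961\right) + 4 \left(9 + \left(1 + 3\right) \left(-1\right)\right)^{2}} = \sqrt{\left(-252 + 186 + 5766\right) + 4 \left(9 + 4 \left(-1\right)\right)^{2}} = \sqrt{5700 + 4 \left(9 - 4\right)^{2}} = \sqrt{5700 + 4 \cdot 5^{2}} = \sqrt{5700 + 4 \cdot 25} = \sqrt{5700 + 100} = \sqrt{5800} = 10 \sqrt{58}$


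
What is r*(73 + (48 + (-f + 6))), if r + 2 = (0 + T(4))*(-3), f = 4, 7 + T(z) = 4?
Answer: 861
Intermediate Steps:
T(z) = -3 (T(z) = -7 + 4 = -3)
r = 7 (r = -2 + (0 - 3)*(-3) = -2 - 3*(-3) = -2 + 9 = 7)
r*(73 + (48 + (-f + 6))) = 7*(73 + (48 + (-1*4 + 6))) = 7*(73 + (48 + (-4 + 6))) = 7*(73 + (48 + 2)) = 7*(73 + 50) = 7*123 = 861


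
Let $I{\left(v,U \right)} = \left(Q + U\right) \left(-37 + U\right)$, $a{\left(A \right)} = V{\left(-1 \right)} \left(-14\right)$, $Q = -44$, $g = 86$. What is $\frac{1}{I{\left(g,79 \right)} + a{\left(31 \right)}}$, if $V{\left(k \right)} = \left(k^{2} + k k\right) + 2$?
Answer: $\frac{1}{1414} \approx 0.00070721$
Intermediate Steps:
$V{\left(k \right)} = 2 + 2 k^{2}$ ($V{\left(k \right)} = \left(k^{2} + k^{2}\right) + 2 = 2 k^{2} + 2 = 2 + 2 k^{2}$)
$a{\left(A \right)} = -56$ ($a{\left(A \right)} = \left(2 + 2 \left(-1\right)^{2}\right) \left(-14\right) = \left(2 + 2 \cdot 1\right) \left(-14\right) = \left(2 + 2\right) \left(-14\right) = 4 \left(-14\right) = -56$)
$I{\left(v,U \right)} = \left(-44 + U\right) \left(-37 + U\right)$
$\frac{1}{I{\left(g,79 \right)} + a{\left(31 \right)}} = \frac{1}{\left(1628 + 79^{2} - 6399\right) - 56} = \frac{1}{\left(1628 + 6241 - 6399\right) - 56} = \frac{1}{1470 - 56} = \frac{1}{1414}$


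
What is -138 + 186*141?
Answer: 26088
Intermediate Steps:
-138 + 186*141 = -138 + 26226 = 26088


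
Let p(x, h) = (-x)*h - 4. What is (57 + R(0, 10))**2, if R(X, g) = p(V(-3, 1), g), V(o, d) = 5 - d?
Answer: 169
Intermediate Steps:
p(x, h) = -4 - h*x (p(x, h) = -h*x - 4 = -4 - h*x)
R(X, g) = -4 - 4*g (R(X, g) = -4 - g*(5 - 1*1) = -4 - g*(5 - 1) = -4 - 1*g*4 = -4 - 4*g)
(57 + R(0, 10))**2 = (57 + (-4 - 4*10))**2 = (57 + (-4 - 40))**2 = (57 - 44)**2 = 13**2 = 169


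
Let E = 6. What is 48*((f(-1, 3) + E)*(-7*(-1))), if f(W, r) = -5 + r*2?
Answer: 2352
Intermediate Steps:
f(W, r) = -5 + 2*r
48*((f(-1, 3) + E)*(-7*(-1))) = 48*(((-5 + 2*3) + 6)*(-7*(-1))) = 48*(((-5 + 6) + 6)*7) = 48*((1 + 6)*7) = 48*(7*7) = 48*49 = 2352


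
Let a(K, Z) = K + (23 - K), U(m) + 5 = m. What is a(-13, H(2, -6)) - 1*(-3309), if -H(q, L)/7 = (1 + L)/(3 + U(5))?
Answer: 3332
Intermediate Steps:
U(m) = -5 + m
H(q, L) = -7/3 - 7*L/3 (H(q, L) = -7*(1 + L)/(3 + (-5 + 5)) = -7*(1 + L)/(3 + 0) = -7*(1 + L)/3 = -7*(1/3 + L/3) = -7/3 - 7*L/3)
a(K, Z) = 23
a(-13, H(2, -6)) - 1*(-3309) = 23 - 1*(-3309) = 23 + 3309 = 3332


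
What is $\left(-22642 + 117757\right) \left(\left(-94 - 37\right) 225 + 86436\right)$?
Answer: $5417845515$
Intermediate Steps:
$\left(-22642 + 117757\right) \left(\left(-94 - 37\right) 225 + 86436\right) = 95115 \left(\left(-131\right) 225 + 86436\right) = 95115 \left(-29475 + 86436\right) = 95115 \cdot 56961 = 5417845515$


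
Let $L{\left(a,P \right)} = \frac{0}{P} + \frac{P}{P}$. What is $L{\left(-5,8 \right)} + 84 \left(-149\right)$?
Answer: $-12515$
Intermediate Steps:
$L{\left(a,P \right)} = 1$ ($L{\left(a,P \right)} = 0 + 1 = 1$)
$L{\left(-5,8 \right)} + 84 \left(-149\right) = 1 + 84 \left(-149\right) = 1 - 12516 = -12515$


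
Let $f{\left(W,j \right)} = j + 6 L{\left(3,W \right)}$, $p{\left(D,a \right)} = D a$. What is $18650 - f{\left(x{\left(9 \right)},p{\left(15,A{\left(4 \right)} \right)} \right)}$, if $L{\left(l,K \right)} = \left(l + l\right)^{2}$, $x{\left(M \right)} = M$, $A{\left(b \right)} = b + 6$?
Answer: $18284$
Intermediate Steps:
$A{\left(b \right)} = 6 + b$
$L{\left(l,K \right)} = 4 l^{2}$ ($L{\left(l,K \right)} = \left(2 l\right)^{2} = 4 l^{2}$)
$f{\left(W,j \right)} = 216 + j$ ($f{\left(W,j \right)} = j + 6 \cdot 4 \cdot 3^{2} = j + 6 \cdot 4 \cdot 9 = j + 6 \cdot 36 = j + 216 = 216 + j$)
$18650 - f{\left(x{\left(9 \right)},p{\left(15,A{\left(4 \right)} \right)} \right)} = 18650 - \left(216 + 15 \left(6 + 4\right)\right) = 18650 - \left(216 + 15 \cdot 10\right) = 18650 - \left(216 + 150\right) = 18650 - 366 = 18284$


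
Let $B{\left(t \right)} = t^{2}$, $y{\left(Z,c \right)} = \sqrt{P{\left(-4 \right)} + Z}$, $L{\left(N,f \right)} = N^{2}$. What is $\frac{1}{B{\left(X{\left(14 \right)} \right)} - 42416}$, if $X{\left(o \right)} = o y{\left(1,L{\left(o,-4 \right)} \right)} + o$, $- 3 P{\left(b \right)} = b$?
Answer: $- \frac{46983}{1961732000} - \frac{147 \sqrt{21}}{1961732000} \approx -2.4293 \cdot 10^{-5}$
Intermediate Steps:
$P{\left(b \right)} = - \frac{b}{3}$
$y{\left(Z,c \right)} = \sqrt{\frac{4}{3} + Z}$ ($y{\left(Z,c \right)} = \sqrt{\left(- \frac{1}{3}\right) \left(-4\right) + Z} = \sqrt{\frac{4}{3} + Z}$)
$X{\left(o \right)} = o + \frac{o \sqrt{21}}{3}$ ($X{\left(o \right)} = o \frac{\sqrt{12 + 9 \cdot 1}}{3} + o = o \frac{\sqrt{12 + 9}}{3} + o = o \frac{\sqrt{21}}{3} + o = \frac{o \sqrt{21}}{3} + o = o + \frac{o \sqrt{21}}{3}$)
$\frac{1}{B{\left(X{\left(14 \right)} \right)} - 42416} = \frac{1}{\left(\frac{1}{3} \cdot 14 \left(3 + \sqrt{21}\right)\right)^{2} - 42416} = \frac{1}{\left(14 + \frac{14 \sqrt{21}}{3}\right)^{2} - 42416} = \frac{1}{-42416 + \left(14 + \frac{14 \sqrt{21}}{3}\right)^{2}}$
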